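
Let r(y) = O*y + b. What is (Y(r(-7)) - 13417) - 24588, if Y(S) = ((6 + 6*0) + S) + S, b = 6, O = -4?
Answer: -37931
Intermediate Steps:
r(y) = 6 - 4*y (r(y) = -4*y + 6 = 6 - 4*y)
Y(S) = 6 + 2*S (Y(S) = ((6 + 0) + S) + S = (6 + S) + S = 6 + 2*S)
(Y(r(-7)) - 13417) - 24588 = ((6 + 2*(6 - 4*(-7))) - 13417) - 24588 = ((6 + 2*(6 + 28)) - 13417) - 24588 = ((6 + 2*34) - 13417) - 24588 = ((6 + 68) - 13417) - 24588 = (74 - 13417) - 24588 = -13343 - 24588 = -37931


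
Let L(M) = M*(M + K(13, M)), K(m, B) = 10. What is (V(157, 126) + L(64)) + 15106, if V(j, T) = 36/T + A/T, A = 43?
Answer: 2500171/126 ≈ 19843.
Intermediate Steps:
L(M) = M*(10 + M) (L(M) = M*(M + 10) = M*(10 + M))
V(j, T) = 79/T (V(j, T) = 36/T + 43/T = 79/T)
(V(157, 126) + L(64)) + 15106 = (79/126 + 64*(10 + 64)) + 15106 = (79*(1/126) + 64*74) + 15106 = (79/126 + 4736) + 15106 = 596815/126 + 15106 = 2500171/126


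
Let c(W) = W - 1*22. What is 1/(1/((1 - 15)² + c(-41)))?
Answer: 133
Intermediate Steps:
c(W) = -22 + W (c(W) = W - 22 = -22 + W)
1/(1/((1 - 15)² + c(-41))) = 1/(1/((1 - 15)² + (-22 - 41))) = 1/(1/((-14)² - 63)) = 1/(1/(196 - 63)) = 1/(1/133) = 133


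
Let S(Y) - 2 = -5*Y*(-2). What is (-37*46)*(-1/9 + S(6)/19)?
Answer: -917378/171 ≈ -5364.8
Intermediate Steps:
S(Y) = 2 + 10*Y (S(Y) = 2 - 5*Y*(-2) = 2 + 10*Y)
(-37*46)*(-1/9 + S(6)/19) = (-37*46)*(-1/9 + (2 + 10*6)/19) = -1702*(-1*1/9 + (2 + 60)*(1/19)) = -1702*(-1/9 + 62*(1/19)) = -1702*(-1/9 + 62/19) = -1702*539/171 = -917378/171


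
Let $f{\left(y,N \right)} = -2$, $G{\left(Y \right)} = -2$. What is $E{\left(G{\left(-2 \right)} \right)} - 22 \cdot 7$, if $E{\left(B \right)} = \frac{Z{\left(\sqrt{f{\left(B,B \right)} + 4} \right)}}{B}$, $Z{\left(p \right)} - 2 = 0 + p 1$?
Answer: $-155 - \frac{\sqrt{2}}{2} \approx -155.71$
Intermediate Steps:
$Z{\left(p \right)} = 2 + p$ ($Z{\left(p \right)} = 2 + \left(0 + p 1\right) = 2 + \left(0 + p\right) = 2 + p$)
$E{\left(B \right)} = \frac{2 + \sqrt{2}}{B}$ ($E{\left(B \right)} = \frac{2 + \sqrt{-2 + 4}}{B} = \frac{2 + \sqrt{2}}{B}$)
$E{\left(G{\left(-2 \right)} \right)} - 22 \cdot 7 = \frac{2 + \sqrt{2}}{-2} - 22 \cdot 7 = - \frac{2 + \sqrt{2}}{2} - 154 = \left(-1 - \frac{\sqrt{2}}{2}\right) - 154 = -155 - \frac{\sqrt{2}}{2}$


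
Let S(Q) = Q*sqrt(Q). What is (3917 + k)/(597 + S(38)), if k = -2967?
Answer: 567150/301537 - 36100*sqrt(38)/301537 ≈ 1.1429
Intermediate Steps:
S(Q) = Q**(3/2)
(3917 + k)/(597 + S(38)) = (3917 - 2967)/(597 + 38**(3/2)) = 950/(597 + 38*sqrt(38))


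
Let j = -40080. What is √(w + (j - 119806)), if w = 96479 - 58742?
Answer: I*√122149 ≈ 349.5*I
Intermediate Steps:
w = 37737
√(w + (j - 119806)) = √(37737 + (-40080 - 119806)) = √(37737 - 159886) = √(-122149) = I*√122149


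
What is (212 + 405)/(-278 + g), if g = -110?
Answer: -617/388 ≈ -1.5902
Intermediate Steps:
(212 + 405)/(-278 + g) = (212 + 405)/(-278 - 110) = 617/(-388) = 617*(-1/388) = -617/388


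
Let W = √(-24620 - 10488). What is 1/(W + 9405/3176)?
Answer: 29870280/354222007433 - 20173952*I*√8777/354222007433 ≈ 8.4326e-5 - 0.0053357*I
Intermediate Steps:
W = 2*I*√8777 (W = √(-35108) = 2*I*√8777 ≈ 187.37*I)
1/(W + 9405/3176) = 1/(2*I*√8777 + 9405/3176) = 1/(9405/3176 + 2*I*√8777)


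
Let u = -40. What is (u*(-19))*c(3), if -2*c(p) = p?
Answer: -1140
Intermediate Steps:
c(p) = -p/2
(u*(-19))*c(3) = (-40*(-19))*(-½*3) = 760*(-3/2) = -1140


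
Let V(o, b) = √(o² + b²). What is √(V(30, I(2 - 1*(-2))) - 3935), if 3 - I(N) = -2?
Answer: √(-3935 + 5*√37) ≈ 62.487*I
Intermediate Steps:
I(N) = 5 (I(N) = 3 - 1*(-2) = 3 + 2 = 5)
V(o, b) = √(b² + o²)
√(V(30, I(2 - 1*(-2))) - 3935) = √(√(5² + 30²) - 3935) = √(√(25 + 900) - 3935) = √(√925 - 3935) = √(5*√37 - 3935) = √(-3935 + 5*√37)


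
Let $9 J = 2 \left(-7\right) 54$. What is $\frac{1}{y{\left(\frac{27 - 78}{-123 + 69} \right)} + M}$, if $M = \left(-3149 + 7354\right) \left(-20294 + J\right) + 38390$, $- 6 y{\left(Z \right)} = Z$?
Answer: $- \frac{108}{9250318817} \approx -1.1675 \cdot 10^{-8}$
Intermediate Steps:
$J = -84$ ($J = \frac{2 \left(-7\right) 54}{9} = \frac{\left(-14\right) 54}{9} = \frac{1}{9} \left(-756\right) = -84$)
$y{\left(Z \right)} = - \frac{Z}{6}$
$M = -85651100$ ($M = \left(-3149 + 7354\right) \left(-20294 - 84\right) + 38390 = 4205 \left(-20378\right) + 38390 = -85689490 + 38390 = -85651100$)
$\frac{1}{y{\left(\frac{27 - 78}{-123 + 69} \right)} + M} = \frac{1}{- \frac{\left(27 - 78\right) \frac{1}{-123 + 69}}{6} - 85651100} = \frac{1}{- \frac{\left(-51\right) \frac{1}{-54}}{6} - 85651100} = \frac{1}{- \frac{\left(-51\right) \left(- \frac{1}{54}\right)}{6} - 85651100} = \frac{1}{\left(- \frac{1}{6}\right) \frac{17}{18} - 85651100} = \frac{1}{- \frac{17}{108} - 85651100} = \frac{1}{- \frac{9250318817}{108}} = - \frac{108}{9250318817}$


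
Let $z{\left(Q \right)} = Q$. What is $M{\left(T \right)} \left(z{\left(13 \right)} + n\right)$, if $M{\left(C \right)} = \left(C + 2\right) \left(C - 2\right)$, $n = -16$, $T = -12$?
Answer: $-420$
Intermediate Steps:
$M{\left(C \right)} = \left(-2 + C\right) \left(2 + C\right)$ ($M{\left(C \right)} = \left(2 + C\right) \left(-2 + C\right) = \left(-2 + C\right) \left(2 + C\right)$)
$M{\left(T \right)} \left(z{\left(13 \right)} + n\right) = \left(-4 + \left(-12\right)^{2}\right) \left(13 - 16\right) = \left(-4 + 144\right) \left(-3\right) = 140 \left(-3\right) = -420$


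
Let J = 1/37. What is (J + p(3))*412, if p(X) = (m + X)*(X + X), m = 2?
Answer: 457732/37 ≈ 12371.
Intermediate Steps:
p(X) = 2*X*(2 + X) (p(X) = (2 + X)*(X + X) = (2 + X)*(2*X) = 2*X*(2 + X))
J = 1/37 ≈ 0.027027
(J + p(3))*412 = (1/37 + 2*3*(2 + 3))*412 = (1/37 + 2*3*5)*412 = (1/37 + 30)*412 = (1111/37)*412 = 457732/37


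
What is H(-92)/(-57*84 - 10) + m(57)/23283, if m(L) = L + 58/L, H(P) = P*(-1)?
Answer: -53114533/3183787269 ≈ -0.016683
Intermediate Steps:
H(P) = -P
H(-92)/(-57*84 - 10) + m(57)/23283 = (-1*(-92))/(-57*84 - 10) + (57 + 58/57)/23283 = 92/(-4788 - 10) + (57 + 58*(1/57))*(1/23283) = 92/(-4798) + (57 + 58/57)*(1/23283) = 92*(-1/4798) + (3307/57)*(1/23283) = -46/2399 + 3307/1327131 = -53114533/3183787269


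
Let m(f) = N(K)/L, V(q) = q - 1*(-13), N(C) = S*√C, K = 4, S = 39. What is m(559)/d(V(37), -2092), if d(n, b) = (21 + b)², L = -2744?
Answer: -39/5884564252 ≈ -6.6275e-9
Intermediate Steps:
N(C) = 39*√C
V(q) = 13 + q (V(q) = q + 13 = 13 + q)
m(f) = -39/1372 (m(f) = (39*√4)/(-2744) = (39*2)*(-1/2744) = 78*(-1/2744) = -39/1372)
m(559)/d(V(37), -2092) = -39/(1372*(21 - 2092)²) = -39/(1372*((-2071)²)) = -39/1372/4289041 = -39/1372*1/4289041 = -39/5884564252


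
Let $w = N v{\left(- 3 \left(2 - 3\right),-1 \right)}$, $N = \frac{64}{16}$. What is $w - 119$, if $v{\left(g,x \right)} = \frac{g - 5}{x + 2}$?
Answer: $-127$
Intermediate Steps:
$v{\left(g,x \right)} = \frac{-5 + g}{2 + x}$
$N = 4$ ($N = 64 \cdot \frac{1}{16} = 4$)
$w = -8$ ($w = 4 \frac{-5 - 3 \left(2 - 3\right)}{2 - 1} = 4 \frac{-5 - -3}{1} = 4 \cdot 1 \left(-5 + 3\right) = 4 \cdot 1 \left(-2\right) = 4 \left(-2\right) = -8$)
$w - 119 = -8 - 119 = -127$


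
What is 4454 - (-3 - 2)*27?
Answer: 4589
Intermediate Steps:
4454 - (-3 - 2)*27 = 4454 - (-5)*27 = 4454 - 1*(-135) = 4454 + 135 = 4589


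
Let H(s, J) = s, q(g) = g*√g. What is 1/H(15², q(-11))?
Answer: 1/225 ≈ 0.0044444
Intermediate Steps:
q(g) = g^(3/2)
1/H(15², q(-11)) = 1/(15²) = 1/225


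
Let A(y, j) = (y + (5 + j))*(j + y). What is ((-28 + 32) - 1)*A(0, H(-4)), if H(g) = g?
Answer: -12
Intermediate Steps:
A(y, j) = (j + y)*(5 + j + y) (A(y, j) = (5 + j + y)*(j + y) = (j + y)*(5 + j + y))
((-28 + 32) - 1)*A(0, H(-4)) = ((-28 + 32) - 1)*((-4)² + 0² + 5*(-4) + 5*0 + 2*(-4)*0) = (4 - 1)*(16 + 0 - 20 + 0 + 0) = 3*(-4) = -12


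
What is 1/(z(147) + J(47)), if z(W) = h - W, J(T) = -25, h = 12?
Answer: -1/160 ≈ -0.0062500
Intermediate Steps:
z(W) = 12 - W
1/(z(147) + J(47)) = 1/((12 - 1*147) - 25) = 1/((12 - 147) - 25) = 1/(-135 - 25) = 1/(-160) = -1/160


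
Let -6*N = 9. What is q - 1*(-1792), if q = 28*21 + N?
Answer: 4757/2 ≈ 2378.5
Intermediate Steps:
N = -3/2 (N = -⅙*9 = -3/2 ≈ -1.5000)
q = 1173/2 (q = 28*21 - 3/2 = 588 - 3/2 = 1173/2 ≈ 586.50)
q - 1*(-1792) = 1173/2 - 1*(-1792) = 1173/2 + 1792 = 4757/2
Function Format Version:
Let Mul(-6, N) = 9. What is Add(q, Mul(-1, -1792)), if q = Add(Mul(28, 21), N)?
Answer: Rational(4757, 2) ≈ 2378.5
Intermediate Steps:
N = Rational(-3, 2) (N = Mul(Rational(-1, 6), 9) = Rational(-3, 2) ≈ -1.5000)
q = Rational(1173, 2) (q = Add(Mul(28, 21), Rational(-3, 2)) = Add(588, Rational(-3, 2)) = Rational(1173, 2) ≈ 586.50)
Add(q, Mul(-1, -1792)) = Add(Rational(1173, 2), Mul(-1, -1792)) = Add(Rational(1173, 2), 1792) = Rational(4757, 2)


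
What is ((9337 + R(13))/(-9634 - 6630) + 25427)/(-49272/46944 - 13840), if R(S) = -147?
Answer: -4396062567/2393026003 ≈ -1.8370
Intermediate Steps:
((9337 + R(13))/(-9634 - 6630) + 25427)/(-49272/46944 - 13840) = ((9337 - 147)/(-9634 - 6630) + 25427)/(-49272/46944 - 13840) = (9190/(-16264) + 25427)/(-49272*1/46944 - 13840) = (9190*(-1/16264) + 25427)/(-2053/1956 - 13840) = (-4595/8132 + 25427)/(-27073093/1956) = (206767769/8132)*(-1956/27073093) = -4396062567/2393026003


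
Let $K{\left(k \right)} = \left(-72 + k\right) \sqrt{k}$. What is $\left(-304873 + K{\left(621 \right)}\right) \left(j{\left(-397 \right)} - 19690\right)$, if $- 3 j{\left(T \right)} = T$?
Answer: $\frac{17887813529}{3} - 32211477 \sqrt{69} \approx 5.695 \cdot 10^{9}$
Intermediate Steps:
$j{\left(T \right)} = - \frac{T}{3}$
$K{\left(k \right)} = \sqrt{k} \left(-72 + k\right)$
$\left(-304873 + K{\left(621 \right)}\right) \left(j{\left(-397 \right)} - 19690\right) = \left(-304873 + \sqrt{621} \left(-72 + 621\right)\right) \left(\left(- \frac{1}{3}\right) \left(-397\right) - 19690\right) = \left(-304873 + 3 \sqrt{69} \cdot 549\right) \left(\frac{397}{3} - 19690\right) = \left(-304873 + 1647 \sqrt{69}\right) \left(- \frac{58673}{3}\right) = \frac{17887813529}{3} - 32211477 \sqrt{69}$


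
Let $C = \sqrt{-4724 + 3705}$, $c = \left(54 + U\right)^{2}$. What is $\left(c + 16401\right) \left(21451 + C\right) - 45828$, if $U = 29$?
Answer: $499547962 + 23290 i \sqrt{1019} \approx 4.9955 \cdot 10^{8} + 7.4346 \cdot 10^{5} i$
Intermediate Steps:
$c = 6889$ ($c = \left(54 + 29\right)^{2} = 83^{2} = 6889$)
$C = i \sqrt{1019}$ ($C = \sqrt{-1019} = i \sqrt{1019} \approx 31.922 i$)
$\left(c + 16401\right) \left(21451 + C\right) - 45828 = \left(6889 + 16401\right) \left(21451 + i \sqrt{1019}\right) - 45828 = 23290 \left(21451 + i \sqrt{1019}\right) - 45828 = \left(499593790 + 23290 i \sqrt{1019}\right) - 45828 = 499547962 + 23290 i \sqrt{1019}$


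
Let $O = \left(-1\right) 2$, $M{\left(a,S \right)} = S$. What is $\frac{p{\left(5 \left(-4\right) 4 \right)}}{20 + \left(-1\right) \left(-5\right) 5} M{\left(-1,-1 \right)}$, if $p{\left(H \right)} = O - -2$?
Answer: $0$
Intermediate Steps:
$O = -2$
$p{\left(H \right)} = 0$ ($p{\left(H \right)} = -2 - -2 = -2 + 2 = 0$)
$\frac{p{\left(5 \left(-4\right) 4 \right)}}{20 + \left(-1\right) \left(-5\right) 5} M{\left(-1,-1 \right)} = \frac{1}{20 + \left(-1\right) \left(-5\right) 5} \cdot 0 \left(-1\right) = \frac{1}{20 + 5 \cdot 5} \cdot 0 \left(-1\right) = \frac{1}{20 + 25} \cdot 0 \left(-1\right) = \frac{1}{45} \cdot 0 \left(-1\right) = 0 \left(-1\right) = 0$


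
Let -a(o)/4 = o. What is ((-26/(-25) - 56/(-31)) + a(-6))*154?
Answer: 3204124/775 ≈ 4134.4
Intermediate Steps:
a(o) = -4*o
((-26/(-25) - 56/(-31)) + a(-6))*154 = ((-26/(-25) - 56/(-31)) - 4*(-6))*154 = ((-26*(-1/25) - 56*(-1/31)) + 24)*154 = ((26/25 + 56/31) + 24)*154 = (2206/775 + 24)*154 = (20806/775)*154 = 3204124/775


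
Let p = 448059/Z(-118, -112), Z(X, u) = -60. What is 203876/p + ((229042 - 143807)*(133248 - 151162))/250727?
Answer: -229069408692910/37446829631 ≈ -6117.2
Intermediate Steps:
p = -149353/20 (p = 448059/(-60) = 448059*(-1/60) = -149353/20 ≈ -7467.6)
203876/p + ((229042 - 143807)*(133248 - 151162))/250727 = 203876/(-149353/20) + ((229042 - 143807)*(133248 - 151162))/250727 = 203876*(-20/149353) + (85235*(-17914))*(1/250727) = -4077520/149353 - 1526899790*1/250727 = -4077520/149353 - 1526899790/250727 = -229069408692910/37446829631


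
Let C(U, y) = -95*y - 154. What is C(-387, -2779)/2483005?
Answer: 37693/354715 ≈ 0.10626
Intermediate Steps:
C(U, y) = -154 - 95*y
C(-387, -2779)/2483005 = (-154 - 95*(-2779))/2483005 = (-154 + 264005)*(1/2483005) = 263851*(1/2483005) = 37693/354715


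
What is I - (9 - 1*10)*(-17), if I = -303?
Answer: -320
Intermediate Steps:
I - (9 - 1*10)*(-17) = -303 - (9 - 1*10)*(-17) = -303 - (9 - 10)*(-17) = -303 - (-1)*(-17) = -303 - 1*17 = -303 - 17 = -320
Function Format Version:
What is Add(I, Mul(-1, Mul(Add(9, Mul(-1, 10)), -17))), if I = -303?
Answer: -320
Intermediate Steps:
Add(I, Mul(-1, Mul(Add(9, Mul(-1, 10)), -17))) = Add(-303, Mul(-1, Mul(Add(9, Mul(-1, 10)), -17))) = Add(-303, Mul(-1, Mul(Add(9, -10), -17))) = Add(-303, Mul(-1, Mul(-1, -17))) = Add(-303, Mul(-1, 17)) = Add(-303, -17) = -320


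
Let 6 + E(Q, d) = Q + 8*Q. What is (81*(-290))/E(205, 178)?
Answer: -7830/613 ≈ -12.773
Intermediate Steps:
E(Q, d) = -6 + 9*Q (E(Q, d) = -6 + (Q + 8*Q) = -6 + 9*Q)
(81*(-290))/E(205, 178) = (81*(-290))/(-6 + 9*205) = -23490/(-6 + 1845) = -23490/1839 = -23490*1/1839 = -7830/613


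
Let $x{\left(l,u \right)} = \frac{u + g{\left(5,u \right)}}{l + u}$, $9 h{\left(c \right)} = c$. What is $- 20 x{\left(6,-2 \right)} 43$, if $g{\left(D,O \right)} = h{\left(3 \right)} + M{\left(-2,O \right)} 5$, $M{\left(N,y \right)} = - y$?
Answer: $- \frac{5375}{3} \approx -1791.7$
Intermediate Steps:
$h{\left(c \right)} = \frac{c}{9}$
$g{\left(D,O \right)} = \frac{1}{3} - 5 O$ ($g{\left(D,O \right)} = \frac{1}{9} \cdot 3 + - O 5 = \frac{1}{3} - 5 O$)
$x{\left(l,u \right)} = \frac{\frac{1}{3} - 4 u}{l + u}$ ($x{\left(l,u \right)} = \frac{u - \left(- \frac{1}{3} + 5 u\right)}{l + u} = \frac{\frac{1}{3} - 4 u}{l + u}$)
$- 20 x{\left(6,-2 \right)} 43 = - 20 \frac{\frac{1}{3} - -8}{6 - 2} \cdot 43 = - 20 \frac{\frac{1}{3} + 8}{4} \cdot 43 = - 20 \cdot \frac{1}{4} \cdot \frac{25}{3} \cdot 43 = \left(-20\right) \frac{25}{12} \cdot 43 = \left(- \frac{125}{3}\right) 43 = - \frac{5375}{3}$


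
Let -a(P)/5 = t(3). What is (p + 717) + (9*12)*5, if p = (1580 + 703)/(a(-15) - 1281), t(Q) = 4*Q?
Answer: 561118/447 ≈ 1255.3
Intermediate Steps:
a(P) = -60 (a(P) = -20*3 = -5*12 = -60)
p = -761/447 (p = (1580 + 703)/(-60 - 1281) = 2283/(-1341) = 2283*(-1/1341) = -761/447 ≈ -1.7025)
(p + 717) + (9*12)*5 = (-761/447 + 717) + (9*12)*5 = 319738/447 + 108*5 = 319738/447 + 540 = 561118/447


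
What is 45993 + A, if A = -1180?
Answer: 44813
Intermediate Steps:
45993 + A = 45993 - 1180 = 44813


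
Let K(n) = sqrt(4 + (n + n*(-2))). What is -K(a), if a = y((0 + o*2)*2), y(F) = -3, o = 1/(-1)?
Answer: -sqrt(7) ≈ -2.6458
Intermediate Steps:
o = -1
a = -3
K(n) = sqrt(4 - n) (K(n) = sqrt(4 + (n - 2*n)) = sqrt(4 - n))
-K(a) = -sqrt(4 - 1*(-3)) = -sqrt(4 + 3) = -sqrt(7)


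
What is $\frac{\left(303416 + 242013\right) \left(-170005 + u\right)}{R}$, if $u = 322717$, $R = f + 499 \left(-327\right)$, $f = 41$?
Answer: $- \frac{20823388362}{40783} \approx -5.1059 \cdot 10^{5}$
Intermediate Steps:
$R = -163132$ ($R = 41 + 499 \left(-327\right) = 41 - 163173 = -163132$)
$\frac{\left(303416 + 242013\right) \left(-170005 + u\right)}{R} = \frac{\left(303416 + 242013\right) \left(-170005 + 322717\right)}{-163132} = 545429 \cdot 152712 \left(- \frac{1}{163132}\right) = 83293553448 \left(- \frac{1}{163132}\right) = - \frac{20823388362}{40783}$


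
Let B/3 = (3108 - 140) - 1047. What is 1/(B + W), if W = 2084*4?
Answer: 1/14099 ≈ 7.0927e-5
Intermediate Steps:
W = 8336
B = 5763 (B = 3*((3108 - 140) - 1047) = 3*(2968 - 1047) = 3*1921 = 5763)
1/(B + W) = 1/(5763 + 8336) = 1/14099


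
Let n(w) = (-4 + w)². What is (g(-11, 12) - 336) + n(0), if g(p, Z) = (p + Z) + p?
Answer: -330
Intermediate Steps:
g(p, Z) = Z + 2*p (g(p, Z) = (Z + p) + p = Z + 2*p)
(g(-11, 12) - 336) + n(0) = ((12 + 2*(-11)) - 336) + (-4 + 0)² = ((12 - 22) - 336) + (-4)² = (-10 - 336) + 16 = -346 + 16 = -330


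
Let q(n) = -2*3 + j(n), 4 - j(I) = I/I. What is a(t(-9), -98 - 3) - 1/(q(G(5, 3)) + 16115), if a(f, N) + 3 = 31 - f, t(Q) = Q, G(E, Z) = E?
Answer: 596143/16112 ≈ 37.000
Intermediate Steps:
j(I) = 3 (j(I) = 4 - I/I = 4 - 1*1 = 4 - 1 = 3)
a(f, N) = 28 - f (a(f, N) = -3 + (31 - f) = 28 - f)
q(n) = -3 (q(n) = -2*3 + 3 = -6 + 3 = -3)
a(t(-9), -98 - 3) - 1/(q(G(5, 3)) + 16115) = (28 - 1*(-9)) - 1/(-3 + 16115) = (28 + 9) - 1/16112 = 37 - 1*1/16112 = 37 - 1/16112 = 596143/16112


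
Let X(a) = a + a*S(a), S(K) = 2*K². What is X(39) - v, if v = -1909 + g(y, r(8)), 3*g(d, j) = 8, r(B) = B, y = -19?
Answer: 361750/3 ≈ 1.2058e+5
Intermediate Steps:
g(d, j) = 8/3 (g(d, j) = (⅓)*8 = 8/3)
X(a) = a + 2*a³ (X(a) = a + a*(2*a²) = a + 2*a³)
v = -5719/3 (v = -1909 + 8/3 = -5719/3 ≈ -1906.3)
X(39) - v = (39 + 2*39³) - 1*(-5719/3) = (39 + 2*59319) + 5719/3 = (39 + 118638) + 5719/3 = 118677 + 5719/3 = 361750/3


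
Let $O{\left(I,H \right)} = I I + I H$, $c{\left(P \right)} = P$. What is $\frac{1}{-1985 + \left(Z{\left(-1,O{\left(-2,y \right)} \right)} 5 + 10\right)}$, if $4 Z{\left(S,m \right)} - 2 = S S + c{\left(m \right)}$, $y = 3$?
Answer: $- \frac{4}{7895} \approx -0.00050665$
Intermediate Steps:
$O{\left(I,H \right)} = I^{2} + H I$
$Z{\left(S,m \right)} = \frac{1}{2} + \frac{m}{4} + \frac{S^{2}}{4}$ ($Z{\left(S,m \right)} = \frac{1}{2} + \frac{S S + m}{4} = \frac{1}{2} + \frac{S^{2} + m}{4} = \frac{1}{2} + \frac{m + S^{2}}{4} = \frac{1}{2} + \left(\frac{m}{4} + \frac{S^{2}}{4}\right) = \frac{1}{2} + \frac{m}{4} + \frac{S^{2}}{4}$)
$\frac{1}{-1985 + \left(Z{\left(-1,O{\left(-2,y \right)} \right)} 5 + 10\right)} = \frac{1}{-1985 + \left(\left(\frac{1}{2} + \frac{\left(-2\right) \left(3 - 2\right)}{4} + \frac{\left(-1\right)^{2}}{4}\right) 5 + 10\right)} = \frac{1}{-1985 + \left(\left(\frac{1}{2} + \frac{\left(-2\right) 1}{4} + \frac{1}{4} \cdot 1\right) 5 + 10\right)} = \frac{1}{-1985 + \left(\left(\frac{1}{2} + \frac{1}{4} \left(-2\right) + \frac{1}{4}\right) 5 + 10\right)} = \frac{1}{-1985 + \left(\left(\frac{1}{2} - \frac{1}{2} + \frac{1}{4}\right) 5 + 10\right)} = \frac{1}{-1985 + \left(\frac{1}{4} \cdot 5 + 10\right)} = \frac{1}{-1985 + \left(\frac{5}{4} + 10\right)} = \frac{1}{-1985 + \frac{45}{4}} = \frac{1}{- \frac{7895}{4}} = - \frac{4}{7895}$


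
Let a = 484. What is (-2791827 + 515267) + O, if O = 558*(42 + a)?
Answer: -1983052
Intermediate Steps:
O = 293508 (O = 558*(42 + 484) = 558*526 = 293508)
(-2791827 + 515267) + O = (-2791827 + 515267) + 293508 = -2276560 + 293508 = -1983052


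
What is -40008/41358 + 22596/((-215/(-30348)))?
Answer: 4726827877724/1481995 ≈ 3.1895e+6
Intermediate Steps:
-40008/41358 + 22596/((-215/(-30348))) = -40008*1/41358 + 22596/((-215*(-1/30348))) = -6668/6893 + 22596/(215/30348) = -6668/6893 + 22596*(30348/215) = -6668/6893 + 685743408/215 = 4726827877724/1481995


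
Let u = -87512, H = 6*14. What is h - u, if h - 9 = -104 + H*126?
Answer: 98001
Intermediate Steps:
H = 84
h = 10489 (h = 9 + (-104 + 84*126) = 9 + (-104 + 10584) = 9 + 10480 = 10489)
h - u = 10489 - 1*(-87512) = 10489 + 87512 = 98001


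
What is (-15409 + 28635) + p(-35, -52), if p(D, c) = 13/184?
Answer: 2433597/184 ≈ 13226.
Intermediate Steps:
p(D, c) = 13/184 (p(D, c) = 13*(1/184) = 13/184)
(-15409 + 28635) + p(-35, -52) = (-15409 + 28635) + 13/184 = 13226 + 13/184 = 2433597/184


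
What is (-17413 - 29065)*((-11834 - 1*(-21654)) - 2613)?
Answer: -334966946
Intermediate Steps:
(-17413 - 29065)*((-11834 - 1*(-21654)) - 2613) = -46478*((-11834 + 21654) - 2613) = -46478*(9820 - 2613) = -46478*7207 = -334966946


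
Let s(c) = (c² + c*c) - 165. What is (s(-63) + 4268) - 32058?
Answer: -20017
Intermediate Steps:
s(c) = -165 + 2*c² (s(c) = (c² + c²) - 165 = 2*c² - 165 = -165 + 2*c²)
(s(-63) + 4268) - 32058 = ((-165 + 2*(-63)²) + 4268) - 32058 = ((-165 + 2*3969) + 4268) - 32058 = ((-165 + 7938) + 4268) - 32058 = (7773 + 4268) - 32058 = 12041 - 32058 = -20017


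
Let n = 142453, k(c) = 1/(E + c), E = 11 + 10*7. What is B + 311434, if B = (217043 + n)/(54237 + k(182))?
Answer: 1110623129884/3566083 ≈ 3.1144e+5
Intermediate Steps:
E = 81 (E = 11 + 70 = 81)
k(c) = 1/(81 + c)
B = 23636862/3566083 (B = (217043 + 142453)/(54237 + 1/(81 + 182)) = 359496/(54237 + 1/263) = 359496/(14264332/263) = 359496*(263/14264332) = 23636862/3566083 ≈ 6.6282)
B + 311434 = 23636862/3566083 + 311434 = 1110623129884/3566083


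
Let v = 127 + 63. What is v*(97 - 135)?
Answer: -7220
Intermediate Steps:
v = 190
v*(97 - 135) = 190*(97 - 135) = 190*(-38) = -7220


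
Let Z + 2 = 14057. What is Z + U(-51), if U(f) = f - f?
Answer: 14055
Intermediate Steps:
Z = 14055 (Z = -2 + 14057 = 14055)
U(f) = 0
Z + U(-51) = 14055 + 0 = 14055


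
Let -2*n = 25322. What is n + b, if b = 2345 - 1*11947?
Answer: -22263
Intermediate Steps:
n = -12661 (n = -½*25322 = -12661)
b = -9602 (b = 2345 - 11947 = -9602)
n + b = -12661 - 9602 = -22263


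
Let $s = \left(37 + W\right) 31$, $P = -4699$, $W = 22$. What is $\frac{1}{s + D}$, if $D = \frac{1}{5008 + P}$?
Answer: $\frac{309}{565162} \approx 0.00054675$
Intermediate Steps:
$D = \frac{1}{309}$ ($D = \frac{1}{5008 - 4699} = \frac{1}{309} \approx 0.0032362$)
$s = 1829$ ($s = \left(37 + 22\right) 31 = 59 \cdot 31 = 1829$)
$\frac{1}{s + D} = \frac{1}{1829 + \frac{1}{309}} = \frac{1}{\frac{565162}{309}} = \frac{309}{565162}$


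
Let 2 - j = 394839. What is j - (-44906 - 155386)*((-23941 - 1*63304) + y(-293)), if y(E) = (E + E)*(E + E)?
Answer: 51304601255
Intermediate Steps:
j = -394837 (j = 2 - 1*394839 = 2 - 394839 = -394837)
y(E) = 4*E² (y(E) = (2*E)*(2*E) = 4*E²)
j - (-44906 - 155386)*((-23941 - 1*63304) + y(-293)) = -394837 - (-44906 - 155386)*((-23941 - 1*63304) + 4*(-293)²) = -394837 - (-200292)*((-23941 - 63304) + 4*85849) = -394837 - (-200292)*(-87245 + 343396) = -394837 - (-200292)*256151 = -394837 - 1*(-51304996092) = -394837 + 51304996092 = 51304601255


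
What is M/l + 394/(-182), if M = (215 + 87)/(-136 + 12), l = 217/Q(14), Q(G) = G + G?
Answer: -216799/87451 ≈ -2.4791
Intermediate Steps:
Q(G) = 2*G
l = 31/4 (l = 217/((2*14)) = 217/28 = 217*(1/28) = 31/4 ≈ 7.7500)
M = -151/62 (M = 302/(-124) = 302*(-1/124) = -151/62 ≈ -2.4355)
M/l + 394/(-182) = -151/(62*31/4) + 394/(-182) = -151/62*4/31 + 394*(-1/182) = -302/961 - 197/91 = -216799/87451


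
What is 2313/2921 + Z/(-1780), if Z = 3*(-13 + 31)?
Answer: 1979703/2599690 ≈ 0.76151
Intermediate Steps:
Z = 54 (Z = 3*18 = 54)
2313/2921 + Z/(-1780) = 2313/2921 + 54/(-1780) = 2313*(1/2921) + 54*(-1/1780) = 2313/2921 - 27/890 = 1979703/2599690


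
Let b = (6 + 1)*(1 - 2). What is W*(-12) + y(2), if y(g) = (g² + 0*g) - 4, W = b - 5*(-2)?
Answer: -36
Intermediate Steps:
b = -7 (b = 7*(-1) = -7)
W = 3 (W = -7 - 5*(-2) = -7 + 10 = 3)
y(g) = -4 + g² (y(g) = (g² + 0) - 4 = g² - 4 = -4 + g²)
W*(-12) + y(2) = 3*(-12) + (-4 + 2²) = -36 + (-4 + 4) = -36 + 0 = -36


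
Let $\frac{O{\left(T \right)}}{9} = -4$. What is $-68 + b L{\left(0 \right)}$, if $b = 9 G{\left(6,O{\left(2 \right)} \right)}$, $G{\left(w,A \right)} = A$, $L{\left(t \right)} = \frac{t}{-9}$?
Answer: $-68$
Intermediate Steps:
$O{\left(T \right)} = -36$ ($O{\left(T \right)} = 9 \left(-4\right) = -36$)
$L{\left(t \right)} = - \frac{t}{9}$ ($L{\left(t \right)} = t \left(- \frac{1}{9}\right) = - \frac{t}{9}$)
$b = -324$ ($b = 9 \left(-36\right) = -324$)
$-68 + b L{\left(0 \right)} = -68 - 324 \left(\left(- \frac{1}{9}\right) 0\right) = -68 - 0 = -68 + 0 = -68$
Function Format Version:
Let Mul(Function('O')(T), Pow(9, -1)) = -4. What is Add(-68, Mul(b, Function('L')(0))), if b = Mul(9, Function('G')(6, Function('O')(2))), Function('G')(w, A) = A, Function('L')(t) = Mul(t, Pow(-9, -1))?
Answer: -68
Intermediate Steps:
Function('O')(T) = -36 (Function('O')(T) = Mul(9, -4) = -36)
Function('L')(t) = Mul(Rational(-1, 9), t) (Function('L')(t) = Mul(t, Rational(-1, 9)) = Mul(Rational(-1, 9), t))
b = -324 (b = Mul(9, -36) = -324)
Add(-68, Mul(b, Function('L')(0))) = Add(-68, Mul(-324, Mul(Rational(-1, 9), 0))) = Add(-68, Mul(-324, 0)) = Add(-68, 0) = -68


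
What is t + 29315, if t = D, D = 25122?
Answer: 54437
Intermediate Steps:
t = 25122
t + 29315 = 25122 + 29315 = 54437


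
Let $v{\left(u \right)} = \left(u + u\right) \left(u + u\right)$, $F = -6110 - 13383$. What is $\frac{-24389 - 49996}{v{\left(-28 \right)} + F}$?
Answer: $\frac{74385}{16357} \approx 4.5476$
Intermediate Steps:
$F = -19493$
$v{\left(u \right)} = 4 u^{2}$ ($v{\left(u \right)} = 2 u 2 u = 4 u^{2}$)
$\frac{-24389 - 49996}{v{\left(-28 \right)} + F} = \frac{-24389 - 49996}{4 \left(-28\right)^{2} - 19493} = - \frac{74385}{4 \cdot 784 - 19493} = - \frac{74385}{3136 - 19493} = - \frac{74385}{-16357} = \left(-74385\right) \left(- \frac{1}{16357}\right) = \frac{74385}{16357}$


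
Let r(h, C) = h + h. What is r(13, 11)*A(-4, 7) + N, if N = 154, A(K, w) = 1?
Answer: 180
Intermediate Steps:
r(h, C) = 2*h
r(13, 11)*A(-4, 7) + N = (2*13)*1 + 154 = 26*1 + 154 = 26 + 154 = 180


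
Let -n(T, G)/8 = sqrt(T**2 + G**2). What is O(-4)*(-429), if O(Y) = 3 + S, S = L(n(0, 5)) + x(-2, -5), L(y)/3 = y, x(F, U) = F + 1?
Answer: 50622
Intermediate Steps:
x(F, U) = 1 + F
n(T, G) = -8*sqrt(G**2 + T**2) (n(T, G) = -8*sqrt(T**2 + G**2) = -8*sqrt(G**2 + T**2))
L(y) = 3*y
S = -121 (S = 3*(-8*sqrt(5**2 + 0**2)) + (1 - 2) = 3*(-8*sqrt(25 + 0)) - 1 = 3*(-8*sqrt(25)) - 1 = 3*(-8*5) - 1 = 3*(-40) - 1 = -120 - 1 = -121)
O(Y) = -118 (O(Y) = 3 - 121 = -118)
O(-4)*(-429) = -118*(-429) = 50622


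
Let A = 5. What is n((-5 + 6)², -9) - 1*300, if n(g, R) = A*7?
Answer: -265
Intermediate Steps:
n(g, R) = 35 (n(g, R) = 5*7 = 35)
n((-5 + 6)², -9) - 1*300 = 35 - 1*300 = 35 - 300 = -265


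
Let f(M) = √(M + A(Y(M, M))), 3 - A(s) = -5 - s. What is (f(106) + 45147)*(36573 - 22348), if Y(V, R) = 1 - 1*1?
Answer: 642216075 + 14225*√114 ≈ 6.4237e+8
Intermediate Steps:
Y(V, R) = 0 (Y(V, R) = 1 - 1 = 0)
A(s) = 8 + s (A(s) = 3 - (-5 - s) = 3 + (5 + s) = 8 + s)
f(M) = √(8 + M) (f(M) = √(M + (8 + 0)) = √(M + 8) = √(8 + M))
(f(106) + 45147)*(36573 - 22348) = (√(8 + 106) + 45147)*(36573 - 22348) = (√114 + 45147)*14225 = (45147 + √114)*14225 = 642216075 + 14225*√114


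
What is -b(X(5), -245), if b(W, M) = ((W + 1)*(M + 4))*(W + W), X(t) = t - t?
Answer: 0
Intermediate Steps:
X(t) = 0
b(W, M) = 2*W*(1 + W)*(4 + M) (b(W, M) = ((1 + W)*(4 + M))*(2*W) = 2*W*(1 + W)*(4 + M))
-b(X(5), -245) = -2*0*(4 - 245 + 4*0 - 245*0) = -2*0*(4 - 245 + 0 + 0) = -2*0*(-241) = -1*0 = 0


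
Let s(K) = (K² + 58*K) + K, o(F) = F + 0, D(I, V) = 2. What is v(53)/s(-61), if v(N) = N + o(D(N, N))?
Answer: 55/122 ≈ 0.45082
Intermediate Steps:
o(F) = F
v(N) = 2 + N (v(N) = N + 2 = 2 + N)
s(K) = K² + 59*K
v(53)/s(-61) = (2 + 53)/((-61*(59 - 61))) = 55/((-61*(-2))) = 55/122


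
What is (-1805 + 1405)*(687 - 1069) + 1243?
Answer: 154043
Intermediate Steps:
(-1805 + 1405)*(687 - 1069) + 1243 = -400*(-382) + 1243 = 152800 + 1243 = 154043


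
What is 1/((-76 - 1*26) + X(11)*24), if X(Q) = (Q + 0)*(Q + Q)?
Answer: 1/5706 ≈ 0.00017525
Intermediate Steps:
X(Q) = 2*Q**2 (X(Q) = Q*(2*Q) = 2*Q**2)
1/((-76 - 1*26) + X(11)*24) = 1/((-76 - 1*26) + (2*11**2)*24) = 1/((-76 - 26) + (2*121)*24) = 1/(-102 + 242*24) = 1/(-102 + 5808) = 1/5706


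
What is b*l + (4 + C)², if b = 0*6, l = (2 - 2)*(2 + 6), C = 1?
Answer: 25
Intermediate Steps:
l = 0 (l = 0*8 = 0)
b = 0
b*l + (4 + C)² = 0*0 + (4 + 1)² = 0 + 5² = 0 + 25 = 25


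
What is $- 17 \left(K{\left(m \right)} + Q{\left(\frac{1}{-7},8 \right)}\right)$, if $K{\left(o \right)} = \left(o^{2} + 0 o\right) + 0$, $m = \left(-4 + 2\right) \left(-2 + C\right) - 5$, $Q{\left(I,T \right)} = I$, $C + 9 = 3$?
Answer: $- \frac{14382}{7} \approx -2054.6$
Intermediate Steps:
$C = -6$ ($C = -9 + 3 = -6$)
$m = 11$ ($m = \left(-4 + 2\right) \left(-2 - 6\right) - 5 = \left(-2\right) \left(-8\right) - 5 = 16 - 5 = 11$)
$K{\left(o \right)} = o^{2}$ ($K{\left(o \right)} = \left(o^{2} + 0\right) + 0 = o^{2} + 0 = o^{2}$)
$- 17 \left(K{\left(m \right)} + Q{\left(\frac{1}{-7},8 \right)}\right) = - 17 \left(11^{2} + \frac{1}{-7}\right) = - 17 \left(121 - \frac{1}{7}\right) = \left(-17\right) \frac{846}{7} = - \frac{14382}{7}$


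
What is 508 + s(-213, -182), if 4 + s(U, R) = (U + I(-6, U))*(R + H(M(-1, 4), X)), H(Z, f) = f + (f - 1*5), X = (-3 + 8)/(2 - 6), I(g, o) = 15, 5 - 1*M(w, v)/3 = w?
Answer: 38025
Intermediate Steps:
M(w, v) = 15 - 3*w
X = -5/4 (X = 5/(-4) = 5*(-1/4) = -5/4 ≈ -1.2500)
H(Z, f) = -5 + 2*f (H(Z, f) = f + (f - 5) = f + (-5 + f) = -5 + 2*f)
s(U, R) = -4 + (15 + U)*(-15/2 + R) (s(U, R) = -4 + (U + 15)*(R + (-5 + 2*(-5/4))) = -4 + (15 + U)*(R + (-5 - 5/2)) = -4 + (15 + U)*(R - 15/2) = -4 + (15 + U)*(-15/2 + R))
508 + s(-213, -182) = 508 + (-233/2 + 15*(-182) - 15/2*(-213) - 182*(-213)) = 508 + (-233/2 - 2730 + 3195/2 + 38766) = 508 + 37517 = 38025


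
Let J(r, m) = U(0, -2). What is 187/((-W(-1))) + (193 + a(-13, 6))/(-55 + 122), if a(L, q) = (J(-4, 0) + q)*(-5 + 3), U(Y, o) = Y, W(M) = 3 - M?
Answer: -11805/268 ≈ -44.049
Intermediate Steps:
J(r, m) = 0
a(L, q) = -2*q (a(L, q) = (0 + q)*(-5 + 3) = q*(-2) = -2*q)
187/((-W(-1))) + (193 + a(-13, 6))/(-55 + 122) = 187/((-(3 - 1*(-1)))) + (193 - 2*6)/(-55 + 122) = 187/((-(3 + 1))) + (193 - 12)/67 = 187/((-1*4)) + 181*(1/67) = 187/(-4) + 181/67 = 187*(-¼) + 181/67 = -187/4 + 181/67 = -11805/268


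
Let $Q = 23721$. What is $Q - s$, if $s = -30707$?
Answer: $54428$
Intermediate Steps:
$Q - s = 23721 - -30707 = 23721 + 30707 = 54428$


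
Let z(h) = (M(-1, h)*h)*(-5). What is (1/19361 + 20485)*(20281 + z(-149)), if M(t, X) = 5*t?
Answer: 6566276583816/19361 ≈ 3.3915e+8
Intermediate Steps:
z(h) = 25*h (z(h) = ((5*(-1))*h)*(-5) = -5*h*(-5) = 25*h)
(1/19361 + 20485)*(20281 + z(-149)) = (1/19361 + 20485)*(20281 + 25*(-149)) = (1/19361 + 20485)*(20281 - 3725) = (396610086/19361)*16556 = 6566276583816/19361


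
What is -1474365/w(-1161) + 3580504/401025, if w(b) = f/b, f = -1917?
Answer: -25423806421591/28472775 ≈ -8.9292e+5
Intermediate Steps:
w(b) = -1917/b
-1474365/w(-1161) + 3580504/401025 = -1474365/((-1917/(-1161))) + 3580504/401025 = -1474365/((-1917*(-1/1161))) + 3580504*(1/401025) = -1474365/71/43 + 3580504/401025 = -1474365*43/71 + 3580504/401025 = -63397695/71 + 3580504/401025 = -25423806421591/28472775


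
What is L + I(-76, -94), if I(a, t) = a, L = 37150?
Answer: 37074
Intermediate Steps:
L + I(-76, -94) = 37150 - 76 = 37074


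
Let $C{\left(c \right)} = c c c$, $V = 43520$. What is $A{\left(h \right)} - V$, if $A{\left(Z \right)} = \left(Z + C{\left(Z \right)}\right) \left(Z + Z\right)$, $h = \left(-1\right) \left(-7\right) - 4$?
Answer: $-43340$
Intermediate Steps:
$h = 3$ ($h = 7 - 4 = 3$)
$C{\left(c \right)} = c^{3}$ ($C{\left(c \right)} = c^{2} c = c^{3}$)
$A{\left(Z \right)} = 2 Z \left(Z + Z^{3}\right)$ ($A{\left(Z \right)} = \left(Z + Z^{3}\right) \left(Z + Z\right) = \left(Z + Z^{3}\right) 2 Z = 2 Z \left(Z + Z^{3}\right)$)
$A{\left(h \right)} - V = 2 \cdot 3^{2} \left(1 + 3^{2}\right) - 43520 = 2 \cdot 9 \left(1 + 9\right) - 43520 = 2 \cdot 9 \cdot 10 - 43520 = 180 - 43520 = -43340$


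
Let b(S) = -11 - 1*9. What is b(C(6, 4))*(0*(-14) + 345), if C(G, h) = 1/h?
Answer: -6900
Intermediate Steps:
b(S) = -20 (b(S) = -11 - 9 = -20)
b(C(6, 4))*(0*(-14) + 345) = -20*(0*(-14) + 345) = -20*(0 + 345) = -20*345 = -6900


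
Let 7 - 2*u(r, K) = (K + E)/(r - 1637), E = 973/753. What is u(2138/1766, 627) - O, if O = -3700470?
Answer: 4024763616108707/1087634706 ≈ 3.7005e+6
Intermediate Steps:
E = 973/753 (E = 973*(1/753) = 973/753 ≈ 1.2922)
u(r, K) = 7/2 - (973/753 + K)/(2*(-1637 + r)) (u(r, K) = 7/2 - (K + 973/753)/(2*(r - 1637)) = 7/2 - (973/753 + K)/(2*(-1637 + r)))
u(2138/1766, 627) - O = (-8629600 - 753*627 + 5271*(2138/1766))/(1506*(-1637 + 2138/1766)) - 1*(-3700470) = (-8629600 - 472131 + 5271*(2138*(1/1766)))/(1506*(-1637 + 2138*(1/1766))) + 3700470 = (-8629600 - 472131 + 5271*(1069/883))/(1506*(-1637 + 1069/883)) + 3700470 = (-8629600 - 472131 + 5634699/883)/(1506*(-1444402/883)) + 3700470 = (1/1506)*(-883/1444402)*(-8031193774/883) + 3700470 = 4015596887/1087634706 + 3700470 = 4024763616108707/1087634706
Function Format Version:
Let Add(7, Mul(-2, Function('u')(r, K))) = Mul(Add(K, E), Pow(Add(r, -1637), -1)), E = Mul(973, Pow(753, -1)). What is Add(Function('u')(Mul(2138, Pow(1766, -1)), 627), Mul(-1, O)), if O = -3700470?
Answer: Rational(4024763616108707, 1087634706) ≈ 3.7005e+6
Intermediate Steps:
E = Rational(973, 753) (E = Mul(973, Rational(1, 753)) = Rational(973, 753) ≈ 1.2922)
Function('u')(r, K) = Add(Rational(7, 2), Mul(Rational(-1, 2), Pow(Add(-1637, r), -1), Add(Rational(973, 753), K))) (Function('u')(r, K) = Add(Rational(7, 2), Mul(Rational(-1, 2), Mul(Add(K, Rational(973, 753)), Pow(Add(r, -1637), -1)))) = Add(Rational(7, 2), Mul(Rational(-1, 2), Mul(Add(Rational(973, 753), K), Pow(Add(-1637, r), -1)))) = Add(Rational(7, 2), Mul(Rational(-1, 2), Mul(Pow(Add(-1637, r), -1), Add(Rational(973, 753), K)))) = Add(Rational(7, 2), Mul(Rational(-1, 2), Pow(Add(-1637, r), -1), Add(Rational(973, 753), K))))
Add(Function('u')(Mul(2138, Pow(1766, -1)), 627), Mul(-1, O)) = Add(Mul(Rational(1, 1506), Pow(Add(-1637, Mul(2138, Pow(1766, -1))), -1), Add(-8629600, Mul(-753, 627), Mul(5271, Mul(2138, Pow(1766, -1))))), Mul(-1, -3700470)) = Add(Mul(Rational(1, 1506), Pow(Add(-1637, Mul(2138, Rational(1, 1766))), -1), Add(-8629600, -472131, Mul(5271, Mul(2138, Rational(1, 1766))))), 3700470) = Add(Mul(Rational(1, 1506), Pow(Add(-1637, Rational(1069, 883)), -1), Add(-8629600, -472131, Mul(5271, Rational(1069, 883)))), 3700470) = Add(Mul(Rational(1, 1506), Pow(Rational(-1444402, 883), -1), Add(-8629600, -472131, Rational(5634699, 883))), 3700470) = Add(Mul(Rational(1, 1506), Rational(-883, 1444402), Rational(-8031193774, 883)), 3700470) = Add(Rational(4015596887, 1087634706), 3700470) = Rational(4024763616108707, 1087634706)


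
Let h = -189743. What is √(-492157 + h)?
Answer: 10*I*√6819 ≈ 825.77*I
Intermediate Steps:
√(-492157 + h) = √(-492157 - 189743) = √(-681900) = 10*I*√6819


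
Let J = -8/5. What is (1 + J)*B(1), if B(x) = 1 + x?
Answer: -6/5 ≈ -1.2000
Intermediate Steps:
J = -8/5 (J = -8*⅕ = -8/5 ≈ -1.6000)
(1 + J)*B(1) = (1 - 8/5)*(1 + 1) = -⅗*2 = -6/5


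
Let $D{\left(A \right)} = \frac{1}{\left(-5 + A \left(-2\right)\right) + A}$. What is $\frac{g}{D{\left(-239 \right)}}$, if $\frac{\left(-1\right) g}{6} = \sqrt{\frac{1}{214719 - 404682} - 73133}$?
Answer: $- \frac{1872 i \sqrt{18326896877285}}{21107} \approx - 3.7969 \cdot 10^{5} i$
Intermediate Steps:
$D{\left(A \right)} = \frac{1}{-5 - A}$ ($D{\left(A \right)} = \frac{1}{\left(-5 - 2 A\right) + A} = \frac{1}{-5 - A}$)
$g = - \frac{8 i \sqrt{18326896877285}}{21107}$ ($g = - 6 \sqrt{\frac{1}{214719 - 404682} - 73133} = - 6 \sqrt{\frac{1}{-189963} - 73133} = - 6 \sqrt{- \frac{1}{189963} - 73133} = - 6 \sqrt{- \frac{13892564080}{189963}} = - 6 \frac{4 i \sqrt{18326896877285}}{63321} = - \frac{8 i \sqrt{18326896877285}}{21107} \approx - 1622.6 i$)
$\frac{g}{D{\left(-239 \right)}} = \frac{\left(- \frac{8}{21107}\right) i \sqrt{18326896877285}}{\left(-1\right) \frac{1}{5 - 239}} = \frac{\left(- \frac{8}{21107}\right) i \sqrt{18326896877285}}{\left(-1\right) \frac{1}{-234}} = \frac{\left(- \frac{8}{21107}\right) i \sqrt{18326896877285}}{\left(-1\right) \left(- \frac{1}{234}\right)} = - \frac{8 i \sqrt{18326896877285}}{21107} \frac{1}{\frac{1}{234}} = - \frac{8 i \sqrt{18326896877285}}{21107} \cdot 234 = - \frac{1872 i \sqrt{18326896877285}}{21107}$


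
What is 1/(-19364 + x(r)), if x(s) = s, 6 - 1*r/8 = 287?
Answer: -1/21612 ≈ -4.6271e-5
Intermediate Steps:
r = -2248 (r = 48 - 8*287 = 48 - 2296 = -2248)
1/(-19364 + x(r)) = 1/(-19364 - 2248) = 1/(-21612) = -1/21612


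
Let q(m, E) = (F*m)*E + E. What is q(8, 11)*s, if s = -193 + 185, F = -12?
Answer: 8360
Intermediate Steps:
q(m, E) = E - 12*E*m (q(m, E) = (-12*m)*E + E = -12*E*m + E = E - 12*E*m)
s = -8
q(8, 11)*s = (11*(1 - 12*8))*(-8) = (11*(1 - 96))*(-8) = (11*(-95))*(-8) = -1045*(-8) = 8360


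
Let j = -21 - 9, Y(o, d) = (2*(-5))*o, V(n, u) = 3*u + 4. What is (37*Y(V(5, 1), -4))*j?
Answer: 77700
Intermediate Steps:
V(n, u) = 4 + 3*u
Y(o, d) = -10*o
j = -30
(37*Y(V(5, 1), -4))*j = (37*(-10*(4 + 3*1)))*(-30) = (37*(-10*(4 + 3)))*(-30) = (37*(-10*7))*(-30) = (37*(-70))*(-30) = -2590*(-30) = 77700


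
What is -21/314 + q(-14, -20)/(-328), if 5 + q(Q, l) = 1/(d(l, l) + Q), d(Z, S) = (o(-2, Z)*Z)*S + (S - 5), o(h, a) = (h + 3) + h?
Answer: -145893/2825843 ≈ -0.051628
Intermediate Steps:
o(h, a) = 3 + 2*h (o(h, a) = (3 + h) + h = 3 + 2*h)
d(Z, S) = -5 + S - S*Z (d(Z, S) = ((3 + 2*(-2))*Z)*S + (S - 5) = ((3 - 4)*Z)*S + (-5 + S) = (-Z)*S + (-5 + S) = -S*Z + (-5 + S) = -5 + S - S*Z)
q(Q, l) = -5 + 1/(-5 + Q + l - l²) (q(Q, l) = -5 + 1/((-5 + l - l*l) + Q) = -5 + 1/((-5 + l - l²) + Q) = -5 + 1/(-5 + Q + l - l²))
-21/314 + q(-14, -20)/(-328) = -21/314 + ((26 - 5*(-14) - 5*(-20) + 5*(-20)²)/(-5 - 14 - 20 - 1*(-20)²))/(-328) = -21*1/314 + ((26 + 70 + 100 + 5*400)/(-5 - 14 - 20 - 1*400))*(-1/328) = -21/314 + ((26 + 70 + 100 + 2000)/(-5 - 14 - 20 - 400))*(-1/328) = -21/314 + (2196/(-439))*(-1/328) = -21/314 - 1/439*2196*(-1/328) = -21/314 - 2196/439*(-1/328) = -21/314 + 549/35998 = -145893/2825843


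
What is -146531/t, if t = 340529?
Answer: -20933/48647 ≈ -0.43030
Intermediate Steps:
-146531/t = -146531/340529 = -146531*1/340529 = -20933/48647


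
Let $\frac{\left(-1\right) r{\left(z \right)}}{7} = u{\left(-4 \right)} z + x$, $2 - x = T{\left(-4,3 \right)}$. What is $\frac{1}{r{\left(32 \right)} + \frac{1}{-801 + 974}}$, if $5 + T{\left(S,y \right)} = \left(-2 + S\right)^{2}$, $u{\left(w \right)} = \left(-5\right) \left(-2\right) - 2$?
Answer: $- \frac{173}{274896} \approx -0.00062933$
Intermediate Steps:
$u{\left(w \right)} = 8$ ($u{\left(w \right)} = 10 - 2 = 8$)
$T{\left(S,y \right)} = -5 + \left(-2 + S\right)^{2}$
$x = -29$ ($x = 2 - \left(-5 + \left(-2 - 4\right)^{2}\right) = 2 - \left(-5 + \left(-6\right)^{2}\right) = 2 - \left(-5 + 36\right) = 2 - 31 = -29$)
$r{\left(z \right)} = 203 - 56 z$ ($r{\left(z \right)} = - 7 \left(8 z - 29\right) = - 7 \left(-29 + 8 z\right) = 203 - 56 z$)
$\frac{1}{r{\left(32 \right)} + \frac{1}{-801 + 974}} = \frac{1}{\left(203 - 1792\right) + \frac{1}{-801 + 974}} = \frac{1}{\left(203 - 1792\right) + \frac{1}{173}} = \frac{1}{-1589 + \frac{1}{173}} = \frac{1}{- \frac{274896}{173}} = - \frac{173}{274896}$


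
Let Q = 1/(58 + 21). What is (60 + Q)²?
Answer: 22477081/6241 ≈ 3601.5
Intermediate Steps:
Q = 1/79 ≈ 0.012658
(60 + Q)² = (60 + 1/79)² = (4741/79)² = 22477081/6241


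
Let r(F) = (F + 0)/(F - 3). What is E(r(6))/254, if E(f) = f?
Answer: 1/127 ≈ 0.0078740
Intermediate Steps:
r(F) = F/(-3 + F)
E(r(6))/254 = (6/(-3 + 6))/254 = (6/3)*(1/254) = (6*(⅓))*(1/254) = 2*(1/254) = 1/127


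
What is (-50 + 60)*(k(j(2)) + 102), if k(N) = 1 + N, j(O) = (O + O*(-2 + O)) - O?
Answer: 1030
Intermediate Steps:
j(O) = O*(-2 + O)
(-50 + 60)*(k(j(2)) + 102) = (-50 + 60)*((1 + 2*(-2 + 2)) + 102) = 10*((1 + 2*0) + 102) = 10*((1 + 0) + 102) = 10*(1 + 102) = 10*103 = 1030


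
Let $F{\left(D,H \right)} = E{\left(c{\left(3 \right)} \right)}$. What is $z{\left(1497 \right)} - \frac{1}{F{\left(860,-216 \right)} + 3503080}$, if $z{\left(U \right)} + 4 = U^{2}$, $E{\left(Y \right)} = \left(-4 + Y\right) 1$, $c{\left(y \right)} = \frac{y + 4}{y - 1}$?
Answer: $\frac{15700837349793}{7006159} \approx 2.241 \cdot 10^{6}$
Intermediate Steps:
$c{\left(y \right)} = \frac{4 + y}{-1 + y}$
$E{\left(Y \right)} = -4 + Y$
$F{\left(D,H \right)} = - \frac{1}{2}$ ($F{\left(D,H \right)} = -4 + \frac{4 + 3}{-1 + 3} = -4 + \frac{1}{2} \cdot 7 = -4 + \frac{7}{2} = - \frac{1}{2}$)
$z{\left(U \right)} = -4 + U^{2}$
$z{\left(1497 \right)} - \frac{1}{F{\left(860,-216 \right)} + 3503080} = \left(-4 + 1497^{2}\right) - \frac{1}{- \frac{1}{2} + 3503080} = \left(-4 + 2241009\right) - \frac{1}{\frac{7006159}{2}} = 2241005 - \frac{2}{7006159} = \frac{15700837349793}{7006159}$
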